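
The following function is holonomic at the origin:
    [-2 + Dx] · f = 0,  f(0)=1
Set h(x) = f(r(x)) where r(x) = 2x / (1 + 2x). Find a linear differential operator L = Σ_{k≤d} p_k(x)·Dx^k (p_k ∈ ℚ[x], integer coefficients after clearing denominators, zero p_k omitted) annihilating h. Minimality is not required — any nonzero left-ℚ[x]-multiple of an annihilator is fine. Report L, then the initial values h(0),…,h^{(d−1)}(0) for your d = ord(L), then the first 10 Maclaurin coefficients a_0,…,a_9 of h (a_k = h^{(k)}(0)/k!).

f: a_k = 1, 2, 2, 4/3, 2/3, 4/15, 4/45, 8/315, 2/315, 4/2835, …
Change of var in L_f (x↦r) gives L₀.
L = -4 + (1 + 4·x + 4·x^2)·Dx  (order 1).
h: a_k = 1, 4, 0, -16/3, 32/3, -64/5, 256/45, 1280/63, -8192/105, 72704/405, …
ICs: h(0) = 1.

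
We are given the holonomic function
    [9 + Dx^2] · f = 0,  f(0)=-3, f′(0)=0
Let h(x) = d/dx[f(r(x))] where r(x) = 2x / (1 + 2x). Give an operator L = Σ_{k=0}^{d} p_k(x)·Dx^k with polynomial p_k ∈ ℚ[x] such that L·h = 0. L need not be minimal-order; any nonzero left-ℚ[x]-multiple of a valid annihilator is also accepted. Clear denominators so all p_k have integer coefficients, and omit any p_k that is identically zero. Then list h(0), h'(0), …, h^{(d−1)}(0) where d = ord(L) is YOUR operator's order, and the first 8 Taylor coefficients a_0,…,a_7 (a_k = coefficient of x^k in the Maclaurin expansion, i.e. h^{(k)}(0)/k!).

L = (60 + 96·x + 96·x^2) + (12 + 72·x + 144·x^2 + 96·x^3)·Dx + (1 + 8·x + 24·x^2 + 32·x^3 + 16·x^4)·Dx^2  (order 2).
h: a_k = 0, 108, -648, 1944, -2160, -58968/5, 462672/5, -14090544/35, …
ICs: h(0) = 0, h′(0) = 108.

f: a_k = -3, 0, 27/2, 0, -81/8, 0, 243/80, 0, …
f∘r: x↦r, Dx↦Dx/r' in L_f ⇒ L₀.
Derive L from L₀ (diff closure).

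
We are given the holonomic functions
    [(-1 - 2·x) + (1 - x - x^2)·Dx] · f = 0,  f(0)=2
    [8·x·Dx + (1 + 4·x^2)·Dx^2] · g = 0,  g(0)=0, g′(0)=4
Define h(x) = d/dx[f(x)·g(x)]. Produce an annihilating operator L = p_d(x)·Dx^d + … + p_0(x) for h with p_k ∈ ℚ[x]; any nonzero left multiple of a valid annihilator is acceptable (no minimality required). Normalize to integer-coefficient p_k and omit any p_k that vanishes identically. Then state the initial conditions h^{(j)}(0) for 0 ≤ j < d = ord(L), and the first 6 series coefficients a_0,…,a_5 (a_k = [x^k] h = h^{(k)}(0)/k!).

L = (-10 + 264·x^2 + 384·x^3 + 576·x^4) + (7 + 22·x + 12·x^2 + 88·x^3 + 384·x^4 + 384·x^5)·Dx + (-1 - 3·x - 11·x^2 + 4·x^3 - 16·x^4 + 64·x^5 + 48·x^6)·Dx^2  (order 2).
h: a_k = 8, 16, 16, 160/3, 664/3, 1728/5, …
ICs: h(0) = 8, h′(0) = 16.

f: a_k = 2, 2, 4, 6, 10, 16, …
g: a_k = 0, 4, 0, -16/3, 0, 64/5, …
h₀=f·g: eliminate ⇒ L₀, order ≤ 1·2.
Derive L from L₀ (diff closure).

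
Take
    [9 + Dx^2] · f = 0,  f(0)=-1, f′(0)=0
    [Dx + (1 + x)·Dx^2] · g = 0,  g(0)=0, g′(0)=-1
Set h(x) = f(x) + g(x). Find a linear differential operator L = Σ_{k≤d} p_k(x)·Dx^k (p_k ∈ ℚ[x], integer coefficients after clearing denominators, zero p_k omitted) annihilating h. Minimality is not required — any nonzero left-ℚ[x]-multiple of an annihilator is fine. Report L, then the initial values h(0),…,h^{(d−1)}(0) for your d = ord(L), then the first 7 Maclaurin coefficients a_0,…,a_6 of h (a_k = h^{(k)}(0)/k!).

L = (135 + 162·x + 81·x^2)·Dx + (99 + 261·x + 243·x^2 + 81·x^3)·Dx^2 + (15 + 18·x + 9·x^2)·Dx^3 + (11 + 29·x + 27·x^2 + 9·x^3)·Dx^4  (order 4).
h: a_k = -1, -1, 5, -1/3, -25/8, -1/5, 283/240, …
ICs: h(0) = -1, h′(0) = -1, h′′(0) = 10, h′′′(0) = -2.

f: a_k = -1, 0, 9/2, 0, -27/8, 0, 81/80, …
g: a_k = 0, -1, 1/2, -1/3, 1/4, -1/5, 1/6, …
Weyl lclm of L_f,L_g ⇒ L₀ (ord ≤ 4).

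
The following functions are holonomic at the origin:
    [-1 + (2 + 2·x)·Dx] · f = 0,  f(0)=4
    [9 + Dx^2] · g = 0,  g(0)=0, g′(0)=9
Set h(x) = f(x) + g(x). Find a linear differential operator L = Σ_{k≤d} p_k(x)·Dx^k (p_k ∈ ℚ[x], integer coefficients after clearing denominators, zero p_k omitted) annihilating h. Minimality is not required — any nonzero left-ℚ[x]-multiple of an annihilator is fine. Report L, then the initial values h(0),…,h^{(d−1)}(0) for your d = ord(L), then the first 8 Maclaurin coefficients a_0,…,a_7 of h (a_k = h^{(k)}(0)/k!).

L = (-351 - 648·x - 324·x^2) + (630 + 1926·x + 1944·x^2 + 648·x^3)·Dx + (-39 - 72·x - 36·x^2)·Dx^2 + (70 + 214·x + 216·x^2 + 72·x^3)·Dx^3  (order 3).
h: a_k = 4, 11, -1/2, -53/4, -5/32, 1979/320, -21/256, -22173/17920, …
ICs: h(0) = 4, h′(0) = 11, h′′(0) = -1.

f: a_k = 4, 2, -1/2, 1/4, -5/32, 7/64, -21/256, 33/512, …
g: a_k = 0, 9, 0, -27/2, 0, 243/40, 0, -729/560, …
f+g: L₀ = lclm(L_f,L_g), ord ≤ 1+2.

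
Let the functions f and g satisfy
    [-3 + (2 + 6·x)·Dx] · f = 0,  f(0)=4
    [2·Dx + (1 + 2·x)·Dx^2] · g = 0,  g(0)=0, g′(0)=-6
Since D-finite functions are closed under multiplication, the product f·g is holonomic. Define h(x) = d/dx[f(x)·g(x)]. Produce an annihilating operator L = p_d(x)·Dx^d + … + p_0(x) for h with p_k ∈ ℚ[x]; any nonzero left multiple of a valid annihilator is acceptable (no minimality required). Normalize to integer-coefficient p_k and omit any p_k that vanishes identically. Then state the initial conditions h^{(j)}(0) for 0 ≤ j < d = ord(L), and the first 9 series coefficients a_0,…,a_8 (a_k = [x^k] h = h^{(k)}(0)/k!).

L = (39 + 180·x + 108·x^2) + (116 + 756·x + 1512·x^2 + 864·x^3)·Dx + (20 + 184·x + 612·x^2 + 864·x^3 + 432·x^4)·Dx^2  (order 2).
h: a_k = -24, -24, 93, -270, 11811/16, -158691/80, 3402537/640, -16018701/1120, 1110590409/28672, …
ICs: h(0) = -24, h′(0) = -24.

f: a_k = 4, 6, -9/2, 27/4, -405/32, 1701/64, -15309/256, 72171/512, -2814669/8192, …
g: a_k = 0, -6, 6, -8, 12, -96/5, 32, -384/7, 96, …
Sym-product of L_f,L_g gives L₀ (≤ ord 2).
Differentiate: ansatz ord ≤ ord L₀ ⇒ L.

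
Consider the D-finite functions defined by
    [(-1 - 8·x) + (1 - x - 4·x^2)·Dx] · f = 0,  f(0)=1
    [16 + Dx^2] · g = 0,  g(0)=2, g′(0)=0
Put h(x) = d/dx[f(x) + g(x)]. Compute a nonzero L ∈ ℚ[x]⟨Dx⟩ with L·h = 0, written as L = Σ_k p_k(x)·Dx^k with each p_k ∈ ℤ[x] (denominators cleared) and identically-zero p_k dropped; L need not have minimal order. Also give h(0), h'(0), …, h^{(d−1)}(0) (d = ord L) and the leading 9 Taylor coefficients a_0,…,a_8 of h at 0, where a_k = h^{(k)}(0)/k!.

f: a_k = 1, 1, 5, 9, 29, 65, 181, 441, 1165, …
g: a_k = 2, 0, -16, 0, 64/3, 0, -512/45, 0, 1024/315, …
Sum ⇒ L₀ = lclm(L_f,L_g) in ℚ(x)⟨Dx⟩.
h=h₀': d/dx-closure on L₀ ⇒ L.
L = (6848 + 35072·x + 150784·x^2 + 87040·x^3 + 204800·x^4 + 147456·x^5 + 196608·x^6) + (-560 - 4048·x + 5184·x^2 + 13952·x^3 + 2560·x^4 + 18432·x^5 + 57344·x^6 + 65536·x^7)·Dx + (428 + 2192·x + 9424·x^2 + 5440·x^3 + 12800·x^4 + 9216·x^5 + 12288·x^6)·Dx^2 + (-35 - 253·x + 324·x^2 + 872·x^3 + 160·x^4 + 1152·x^5 + 3584·x^6 + 4096·x^7)·Dx^3  (order 3).
h: a_k = 1, -22, 27, 604/3, 325, 15266/15, 3087, 2943992/315, 26361, …
ICs: h(0) = 1, h′(0) = -22, h′′(0) = 54.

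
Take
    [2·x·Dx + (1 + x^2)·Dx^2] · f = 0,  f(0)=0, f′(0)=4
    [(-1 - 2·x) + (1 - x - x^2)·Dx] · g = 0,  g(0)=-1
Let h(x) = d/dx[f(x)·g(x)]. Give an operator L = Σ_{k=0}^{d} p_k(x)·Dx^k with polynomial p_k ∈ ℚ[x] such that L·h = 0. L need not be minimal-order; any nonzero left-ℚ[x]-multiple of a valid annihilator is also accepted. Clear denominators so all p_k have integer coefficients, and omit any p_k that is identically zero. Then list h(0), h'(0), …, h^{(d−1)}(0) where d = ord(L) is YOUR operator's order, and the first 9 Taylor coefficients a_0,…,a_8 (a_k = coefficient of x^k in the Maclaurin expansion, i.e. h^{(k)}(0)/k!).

f: a_k = 0, 4, 0, -4/3, 0, 4/5, 0, -4/7, 0, …
g: a_k = -1, -1, -2, -3, -5, -8, -13, -21, -34, …
L₀ := L_f ⊗_s L_g (sym. prod.), ord ≤ 2.
h=h₀': d/dx-closure on L₀ ⇒ L.
L = (2 + 30·x^2 + 24·x^3 + 36·x^4) + (4 + 10·x + 12·x^2 + 22·x^3 + 24·x^4 + 24·x^5)·Dx + (-1 - 2·x^2 + 4·x^3 + 2·x^4 + 4·x^5 + 3·x^6)·Dx^2  (order 2).
h: a_k = -4, -8, -20, -128/3, -272/3, -864/5, -4868/15, -63136/105, -7684/7, …
ICs: h(0) = -4, h′(0) = -8.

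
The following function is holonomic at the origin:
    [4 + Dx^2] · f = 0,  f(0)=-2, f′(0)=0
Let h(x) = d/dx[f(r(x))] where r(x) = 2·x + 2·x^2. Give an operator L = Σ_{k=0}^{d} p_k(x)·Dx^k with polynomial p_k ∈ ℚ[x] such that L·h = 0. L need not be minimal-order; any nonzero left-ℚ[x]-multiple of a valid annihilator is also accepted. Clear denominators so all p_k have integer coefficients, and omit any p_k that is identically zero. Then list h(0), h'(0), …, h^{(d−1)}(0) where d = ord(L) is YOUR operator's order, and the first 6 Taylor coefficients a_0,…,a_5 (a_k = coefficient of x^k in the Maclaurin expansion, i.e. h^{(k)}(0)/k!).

f: a_k = -2, 0, 4, 0, -4/3, 0, …
f∘r: x↦r, Dx↦Dx/r' in L_f ⇒ L₀.
Derive L from L₀ (diff closure).
L = (28 + 128·x + 384·x^2 + 512·x^3 + 256·x^4) + (-6 - 12·x)·Dx + (1 + 4·x + 4·x^2)·Dx^2  (order 2).
h: a_k = 0, 32, 96, -64/3, -1280/3, -10496/15, …
ICs: h(0) = 0, h′(0) = 32.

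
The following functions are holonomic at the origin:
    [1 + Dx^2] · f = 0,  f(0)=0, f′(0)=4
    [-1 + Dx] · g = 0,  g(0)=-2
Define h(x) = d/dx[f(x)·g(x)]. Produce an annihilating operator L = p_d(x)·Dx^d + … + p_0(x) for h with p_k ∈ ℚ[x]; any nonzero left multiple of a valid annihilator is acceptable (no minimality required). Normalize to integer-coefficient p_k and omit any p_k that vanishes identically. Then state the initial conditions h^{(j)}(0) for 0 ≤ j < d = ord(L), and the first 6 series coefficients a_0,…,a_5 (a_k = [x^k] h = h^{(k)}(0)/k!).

f: a_k = 0, 4, 0, -2/3, 0, 1/30, …
g: a_k = -2, -2, -1, -1/3, -1/12, -1/60, …
f·g: L₀ = L_f ⊗_s L_g, ord ≤ 2·1.
Derive L from L₀ (diff closure).
L = 2 - 2·Dx + Dx^2  (order 2).
h: a_k = -8, -16, -8, 0, 4/3, 8/15, …
ICs: h(0) = -8, h′(0) = -16.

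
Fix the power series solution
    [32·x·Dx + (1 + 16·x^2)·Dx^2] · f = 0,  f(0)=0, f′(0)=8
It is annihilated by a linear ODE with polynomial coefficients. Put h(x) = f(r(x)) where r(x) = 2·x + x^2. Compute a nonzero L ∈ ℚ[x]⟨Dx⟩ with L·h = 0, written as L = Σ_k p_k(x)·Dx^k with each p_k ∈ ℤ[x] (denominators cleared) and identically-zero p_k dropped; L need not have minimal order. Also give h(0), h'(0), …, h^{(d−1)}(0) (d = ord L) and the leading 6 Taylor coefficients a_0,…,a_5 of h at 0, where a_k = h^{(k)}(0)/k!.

L = (-1 + 128·x + 256·x^2 + 192·x^3 + 48·x^4)·Dx + (1 + x + 64·x^2 + 128·x^3 + 80·x^4 + 16·x^5)·Dx^2  (order 2).
h: a_k = 0, 16, 8, -1024/3, -512, 64256/5, …
ICs: h(0) = 0, h′(0) = 16.

f: a_k = 0, 8, 0, -128/3, 0, 2048/5, …
f∘r: x↦r, Dx↦Dx/r' in L_f ⇒ L₀.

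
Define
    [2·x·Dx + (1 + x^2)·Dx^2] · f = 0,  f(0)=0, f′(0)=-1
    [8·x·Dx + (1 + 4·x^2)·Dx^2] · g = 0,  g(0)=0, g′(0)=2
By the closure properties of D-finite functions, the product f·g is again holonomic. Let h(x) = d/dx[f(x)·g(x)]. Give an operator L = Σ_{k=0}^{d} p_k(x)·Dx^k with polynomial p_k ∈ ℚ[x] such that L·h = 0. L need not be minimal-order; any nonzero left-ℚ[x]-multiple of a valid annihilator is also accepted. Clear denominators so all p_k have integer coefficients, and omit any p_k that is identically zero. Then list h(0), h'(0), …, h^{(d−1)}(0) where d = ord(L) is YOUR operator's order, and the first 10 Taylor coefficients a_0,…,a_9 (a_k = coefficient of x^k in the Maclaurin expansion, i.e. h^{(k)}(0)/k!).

L = (-96·x - 800·x^3 - 1024·x^5 + 640·x^7 + 1536·x^9) + (-20 - 412·x^2 - 1440·x^4 - 896·x^6 + 2240·x^8 + 2304·x^10)·Dx + (-40·x - 280·x^3 - 480·x^5 + 272·x^7 + 1280·x^9 + 768·x^11)·Dx^2 + (-1 - 10·x^2 - 29·x^4 + 116·x^8 + 160·x^10 + 64·x^12)·Dx^3  (order 3).
h: a_k = 0, -4, 0, 40/3, 0, -692/15, 0, 3568/21, 0, -204332/315, …
ICs: h(0) = 0, h′(0) = -4, h′′(0) = 0.

f: a_k = 0, -1, 0, 1/3, 0, -1/5, 0, 1/7, 0, -1/9, …
g: a_k = 0, 2, 0, -8/3, 0, 32/5, 0, -128/7, 0, 512/9, …
Sym-product of L_f,L_g gives L₀ (≤ ord 4).
h₀' ⇒ L via d/dx closure of L₀.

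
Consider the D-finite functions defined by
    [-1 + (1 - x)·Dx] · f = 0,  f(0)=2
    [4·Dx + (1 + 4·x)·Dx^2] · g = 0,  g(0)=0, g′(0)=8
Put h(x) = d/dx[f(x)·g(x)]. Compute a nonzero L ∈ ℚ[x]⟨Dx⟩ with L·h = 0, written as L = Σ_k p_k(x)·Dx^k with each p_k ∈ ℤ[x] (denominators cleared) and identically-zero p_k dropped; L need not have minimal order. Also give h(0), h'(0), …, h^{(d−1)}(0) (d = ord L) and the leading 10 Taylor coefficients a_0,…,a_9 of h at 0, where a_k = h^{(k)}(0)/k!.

f: a_k = 2, 2, 2, 2, 2, 2, 2, 2, 2, 2, …
g: a_k = 0, 8, -16, 128/3, -128, 2048/5, -4096/3, 32768/7, -16384, 524288/9, …
L₀ := L_f ⊗_s L_g (sym. prod.), ord ≤ 2.
Derive L from L₀ (diff closure).
L = 16 + (-5 + 20·x)·Dx + (-1 - 3·x + 4·x^2)·Dx^2  (order 2).
h: a_k = 16, -32, 208, -2240/3, 9488/3, -62944/5, 762736/15, -21423232/105, 28666448/35, -206908256/63, …
ICs: h(0) = 16, h′(0) = -32.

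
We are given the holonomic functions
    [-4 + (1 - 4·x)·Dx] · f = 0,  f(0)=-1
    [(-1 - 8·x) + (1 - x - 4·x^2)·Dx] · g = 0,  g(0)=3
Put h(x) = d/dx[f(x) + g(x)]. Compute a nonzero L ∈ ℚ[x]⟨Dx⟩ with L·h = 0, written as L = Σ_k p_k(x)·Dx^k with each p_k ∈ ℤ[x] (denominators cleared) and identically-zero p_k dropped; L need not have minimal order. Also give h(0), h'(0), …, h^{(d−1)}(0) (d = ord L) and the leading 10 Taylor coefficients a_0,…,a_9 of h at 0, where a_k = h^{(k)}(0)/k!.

f: a_k = -1, -4, -16, -64, -256, -1024, -4096, -16384, -65536, -262144, …
g: a_k = 3, 3, 15, 27, 87, 195, 543, 1323, 3495, 8787, …
Sum ⇒ L₀ = lclm(L_f,L_g) in ℚ(x)⟨Dx⟩.
Differentiate: ansatz ord ≤ ord L₀ ⇒ L.
L = (264 - 384·x + 6912·x^2 - 6144·x^3 + 6144·x^4) + (-21 - 264·x - 96·x^2 + 4608·x^3 - 5376·x^4 + 6144·x^5)·Dx + (-1 + 41·x - 228·x^2 + 288·x^3 + 256·x^4 - 768·x^5 + 1024·x^6)·Dx^2  (order 2).
h: a_k = -1, -2, -111, -676, -4145, -21318, -105427, -496328, -2280213, -10258090, …
ICs: h(0) = -1, h′(0) = -2.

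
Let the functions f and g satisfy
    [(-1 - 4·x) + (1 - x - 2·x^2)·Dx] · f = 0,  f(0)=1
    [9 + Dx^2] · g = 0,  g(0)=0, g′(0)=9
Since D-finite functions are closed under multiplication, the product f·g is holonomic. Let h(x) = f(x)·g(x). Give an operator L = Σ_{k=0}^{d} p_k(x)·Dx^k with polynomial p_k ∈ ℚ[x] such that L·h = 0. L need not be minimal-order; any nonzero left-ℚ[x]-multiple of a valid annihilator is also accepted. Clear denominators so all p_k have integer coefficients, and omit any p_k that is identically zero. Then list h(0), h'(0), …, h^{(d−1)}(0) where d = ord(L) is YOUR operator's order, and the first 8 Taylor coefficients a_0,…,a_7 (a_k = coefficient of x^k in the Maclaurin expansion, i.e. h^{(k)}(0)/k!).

f: a_k = 1, 1, 3, 5, 11, 21, 43, 85, …
g: a_k = 0, 9, 0, -27/2, 0, 243/40, 0, -729/560, …
h₀=f·g: eliminate ⇒ L₀, order ≤ 1·2.
L = (-5 + 9·x + 18·x^2) + (2 + 8·x)·Dx + (-1 + x + 2·x^2)·Dx^2  (order 2).
h: a_k = 0, 9, 9, 27/2, 63/2, 2583/40, 5103/40, 143037/560, …
ICs: h(0) = 0, h′(0) = 9.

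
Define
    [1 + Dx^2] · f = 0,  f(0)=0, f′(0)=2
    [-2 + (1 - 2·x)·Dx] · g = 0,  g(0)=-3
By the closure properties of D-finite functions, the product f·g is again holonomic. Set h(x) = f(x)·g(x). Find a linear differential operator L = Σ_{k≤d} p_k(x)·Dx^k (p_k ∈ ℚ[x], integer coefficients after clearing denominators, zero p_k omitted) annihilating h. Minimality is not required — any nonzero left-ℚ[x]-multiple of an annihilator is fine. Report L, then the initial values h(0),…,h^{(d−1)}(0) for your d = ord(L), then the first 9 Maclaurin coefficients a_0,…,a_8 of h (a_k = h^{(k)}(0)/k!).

L = (-1 + 2·x) + 4·Dx + (-1 + 2·x)·Dx^2  (order 2).
h: a_k = 0, -6, -12, -23, -46, -1841/20, -1841/10, -309287/840, -309287/420, …
ICs: h(0) = 0, h′(0) = -6.

f: a_k = 0, 2, 0, -1/3, 0, 1/60, 0, -1/2520, 0, …
g: a_k = -3, -6, -12, -24, -48, -96, -192, -384, -768, …
L₀ := L_f ⊗_s L_g (sym. prod.), ord ≤ 2.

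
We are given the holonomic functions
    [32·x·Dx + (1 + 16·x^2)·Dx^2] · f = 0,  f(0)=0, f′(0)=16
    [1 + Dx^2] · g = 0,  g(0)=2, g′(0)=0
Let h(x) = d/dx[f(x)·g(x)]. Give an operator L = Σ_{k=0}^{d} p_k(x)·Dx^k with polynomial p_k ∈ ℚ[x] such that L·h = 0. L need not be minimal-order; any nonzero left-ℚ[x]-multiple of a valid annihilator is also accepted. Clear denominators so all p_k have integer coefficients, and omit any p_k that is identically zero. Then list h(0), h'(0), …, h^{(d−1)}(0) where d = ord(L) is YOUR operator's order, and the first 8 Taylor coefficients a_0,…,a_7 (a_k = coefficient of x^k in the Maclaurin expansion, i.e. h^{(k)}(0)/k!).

L = (209105 + 6893664·x^2 + 261353216·x^4 + 52248576·x^6 - 2162688·x^8 - 60817408·x^10 + 16777216·x^12) + (108608·x + 9933824·x^3 + 133857280·x^5 + 44564480·x^7 + 20971520·x^9 + 67108864·x^11)·Dx + (210210 + 6980800·x^2 + 263314944·x^4 + 66224128·x^6 + 4063232·x^8 - 54525952·x^10 + 33554432·x^12)·Dx^2 + (108608·x + 9933824·x^3 + 133857280·x^5 + 44564480·x^7 + 20971520·x^9 + 67108864·x^11)·Dx^3 + (1105 + 87136·x^2 + 1961728·x^4 + 13975552·x^6 + 6225920·x^8 + 6291456·x^10 + 16777216·x^12)·Dx^4  (order 4).
h: a_k = 32, 0, -560, 0, 25876/3, 0, -6158542/45, 0, …
ICs: h(0) = 32, h′(0) = 0, h′′(0) = -1120, h′′′(0) = 0.

f: a_k = 0, 16, 0, -256/3, 0, 4096/5, 0, -65536/7, …
g: a_k = 2, 0, -1, 0, 1/12, 0, -1/360, 0, …
f·g: L₀ = L_f ⊗_s L_g, ord ≤ 2·2.
h=h₀': d/dx-closure on L₀ ⇒ L.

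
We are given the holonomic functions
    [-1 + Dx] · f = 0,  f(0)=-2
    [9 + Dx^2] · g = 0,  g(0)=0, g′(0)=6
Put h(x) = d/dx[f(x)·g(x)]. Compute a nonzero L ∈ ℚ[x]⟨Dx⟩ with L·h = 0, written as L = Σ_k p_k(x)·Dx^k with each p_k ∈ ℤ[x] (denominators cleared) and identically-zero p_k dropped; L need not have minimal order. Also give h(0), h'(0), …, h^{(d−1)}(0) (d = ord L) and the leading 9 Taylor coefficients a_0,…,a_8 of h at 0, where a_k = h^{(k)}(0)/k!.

L = 10 - 2·Dx + Dx^2  (order 2).
h: a_k = -12, -24, 36, 64, 2, -156/5, -166/15, 64/15, 213/70, …
ICs: h(0) = -12, h′(0) = -24.

f: a_k = -2, -2, -1, -1/3, -1/12, -1/60, -1/360, -1/2520, -1/20160, …
g: a_k = 0, 6, 0, -9, 0, 81/20, 0, -243/280, 0, …
Product ⇒ symmetric product L₀, ord ≤ 2.
h₀' ⇒ L via d/dx closure of L₀.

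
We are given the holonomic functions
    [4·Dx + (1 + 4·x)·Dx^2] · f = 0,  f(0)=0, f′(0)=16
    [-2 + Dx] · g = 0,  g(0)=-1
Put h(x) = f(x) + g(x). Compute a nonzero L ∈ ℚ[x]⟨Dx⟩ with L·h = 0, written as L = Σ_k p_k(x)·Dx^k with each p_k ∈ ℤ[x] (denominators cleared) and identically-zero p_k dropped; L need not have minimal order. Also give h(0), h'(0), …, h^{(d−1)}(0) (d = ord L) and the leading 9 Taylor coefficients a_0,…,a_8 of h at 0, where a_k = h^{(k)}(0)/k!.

f: a_k = 0, 16, -32, 256/3, -256, 4096/5, -8192/3, 65536/7, -32768, …
g: a_k = -1, -2, -2, -4/3, -2/3, -4/15, -4/45, -8/315, -2/315, …
Weyl lclm of L_f,L_g ⇒ L₀ (ord ≤ 3).
L = (-40 - 32·x)·Dx + (14 - 16·x - 32·x^2)·Dx^2 + (3 + 16·x + 16·x^2)·Dx^3  (order 3).
h: a_k = -1, 14, -34, 84, -770/3, 12284/15, -122884/45, 2949112/315, -10321922/315, …
ICs: h(0) = -1, h′(0) = 14, h′′(0) = -68.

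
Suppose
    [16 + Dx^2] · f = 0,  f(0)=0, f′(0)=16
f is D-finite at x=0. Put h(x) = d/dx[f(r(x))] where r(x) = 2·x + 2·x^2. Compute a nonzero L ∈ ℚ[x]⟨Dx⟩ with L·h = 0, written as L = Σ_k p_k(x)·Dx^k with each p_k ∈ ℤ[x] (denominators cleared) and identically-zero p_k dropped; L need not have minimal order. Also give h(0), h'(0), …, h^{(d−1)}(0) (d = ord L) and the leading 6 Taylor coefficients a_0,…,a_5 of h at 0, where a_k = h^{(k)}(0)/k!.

f: a_k = 0, 16, 0, -128/3, 0, 512/15, …
f∘r: x↦r, Dx↦Dx/r' in L_f ⇒ L₀.
Differentiate: ansatz ord ≤ ord L₀ ⇒ L.
L = (76 + 512·x + 1536·x^2 + 2048·x^3 + 1024·x^4) + (-6 - 12·x)·Dx + (1 + 4·x + 4·x^2)·Dx^2  (order 2).
h: a_k = 32, 64, -1024, -4096, 1024/3, 30720, …
ICs: h(0) = 32, h′(0) = 64.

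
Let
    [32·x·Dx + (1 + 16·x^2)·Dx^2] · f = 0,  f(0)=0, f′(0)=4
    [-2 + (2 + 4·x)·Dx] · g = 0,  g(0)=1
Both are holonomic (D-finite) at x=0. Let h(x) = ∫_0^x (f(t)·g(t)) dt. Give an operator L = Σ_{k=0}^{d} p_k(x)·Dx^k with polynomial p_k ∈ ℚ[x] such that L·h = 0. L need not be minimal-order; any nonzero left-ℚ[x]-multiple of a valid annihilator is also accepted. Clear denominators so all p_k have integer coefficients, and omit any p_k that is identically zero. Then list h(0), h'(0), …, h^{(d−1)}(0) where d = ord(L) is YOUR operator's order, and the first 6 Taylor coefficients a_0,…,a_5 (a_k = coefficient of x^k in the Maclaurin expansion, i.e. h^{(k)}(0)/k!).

L = (3 - 32·x - 16·x^2)·Dx + (-2 + 28·x + 96·x^2 + 64·x^3)·Dx^2 + (1 + 4·x + 20·x^2 + 64·x^3 + 64·x^4)·Dx^3  (order 3).
h: a_k = 0, 0, 2, 4/3, -35/6, -58/15, …
ICs: h(0) = 0, h′(0) = 0, h′′(0) = 4.

f: a_k = 0, 4, 0, -64/3, 0, 1024/5, …
g: a_k = 1, 1, -1/2, 1/2, -5/8, 7/8, …
Sym-product of L_f,L_g gives L₀ (≤ ord 2).
∫: right-multiply L₀ by Dx.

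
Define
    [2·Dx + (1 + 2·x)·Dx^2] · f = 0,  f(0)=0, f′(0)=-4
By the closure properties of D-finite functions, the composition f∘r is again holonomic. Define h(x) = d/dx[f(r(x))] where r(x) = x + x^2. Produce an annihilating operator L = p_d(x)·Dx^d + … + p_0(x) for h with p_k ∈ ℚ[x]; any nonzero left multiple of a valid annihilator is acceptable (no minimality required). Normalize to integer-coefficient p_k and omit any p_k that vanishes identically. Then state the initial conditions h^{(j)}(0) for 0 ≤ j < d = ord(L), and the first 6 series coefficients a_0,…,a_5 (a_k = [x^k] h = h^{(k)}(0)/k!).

L = (4·x + 4·x^2) + (1 + 4·x + 6·x^2 + 4·x^3)·Dx  (order 1).
h: a_k = -4, 0, 8, -16, 16, 0, …
ICs: h(0) = -4.

f: a_k = 0, -4, 4, -16/3, 8, -64/5, …
Change of var in L_f (x↦r) gives L₀.
h=h₀': d/dx-closure on L₀ ⇒ L.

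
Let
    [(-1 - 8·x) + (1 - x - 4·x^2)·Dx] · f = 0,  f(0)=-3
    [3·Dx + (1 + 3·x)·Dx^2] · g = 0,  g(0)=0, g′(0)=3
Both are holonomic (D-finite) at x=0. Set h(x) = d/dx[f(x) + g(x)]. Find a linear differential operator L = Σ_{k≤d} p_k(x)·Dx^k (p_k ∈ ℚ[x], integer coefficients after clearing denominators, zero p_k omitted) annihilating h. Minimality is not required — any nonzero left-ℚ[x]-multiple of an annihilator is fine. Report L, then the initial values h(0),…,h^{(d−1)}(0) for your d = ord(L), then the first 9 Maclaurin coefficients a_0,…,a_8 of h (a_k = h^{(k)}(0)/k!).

f: a_k = -3, -3, -15, -27, -87, -195, -543, -1323, -3495, …
g: a_k = 0, 3, -9/2, 9, -81/4, 243/5, -243/2, 2187/7, -6561/8, …
f+g: L₀ = lclm(L_f,L_g), ord ≤ 1+2.
Derive L from L₀ (diff closure).
L = (342 + 2178·x + 6624·x^2 + 6336·x^3 + 6912·x^4) + (36 + 696·x + 4356·x^2 + 10176·x^3 + 12960·x^4 + 11520·x^5)·Dx + (-13 - 101·x - 191·x^2 + 225·x^3 + 1440·x^4 + 2928·x^5 + 2304·x^6)·Dx^2  (order 2).
h: a_k = 0, -39, -54, -429, -732, -3987, -7074, -34521, -59400, …
ICs: h(0) = 0, h′(0) = -39.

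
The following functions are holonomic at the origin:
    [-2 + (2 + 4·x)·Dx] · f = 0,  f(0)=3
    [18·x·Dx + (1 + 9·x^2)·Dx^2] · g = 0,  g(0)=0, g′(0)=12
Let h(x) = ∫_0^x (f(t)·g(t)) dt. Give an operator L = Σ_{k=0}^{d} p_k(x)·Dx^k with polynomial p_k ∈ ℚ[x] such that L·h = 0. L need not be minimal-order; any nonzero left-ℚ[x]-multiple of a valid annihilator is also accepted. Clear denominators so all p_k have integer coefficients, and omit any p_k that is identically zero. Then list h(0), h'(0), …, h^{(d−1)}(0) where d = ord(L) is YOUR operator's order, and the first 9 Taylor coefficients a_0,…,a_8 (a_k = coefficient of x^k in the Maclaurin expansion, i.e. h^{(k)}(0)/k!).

L = (3 - 18·x - 9·x^2)·Dx + (-2 + 14·x + 54·x^2 + 36·x^3)·Dx^2 + (1 + 4·x + 13·x^2 + 36·x^3 + 36·x^4)·Dx^3  (order 3).
h: a_k = 0, 0, 18, 12, -63/2, -18, 2049/20, 801/10, -562869/1120, …
ICs: h(0) = 0, h′(0) = 0, h′′(0) = 36.

f: a_k = 3, 3, -3/2, 3/2, -15/8, 21/8, -63/16, 99/16, -1287/128, …
g: a_k = 0, 12, 0, -36, 0, 972/5, 0, -8748/7, 0, …
Product ⇒ symmetric product L₀, ord ≤ 2.
Integrate: L := L₀·Dx.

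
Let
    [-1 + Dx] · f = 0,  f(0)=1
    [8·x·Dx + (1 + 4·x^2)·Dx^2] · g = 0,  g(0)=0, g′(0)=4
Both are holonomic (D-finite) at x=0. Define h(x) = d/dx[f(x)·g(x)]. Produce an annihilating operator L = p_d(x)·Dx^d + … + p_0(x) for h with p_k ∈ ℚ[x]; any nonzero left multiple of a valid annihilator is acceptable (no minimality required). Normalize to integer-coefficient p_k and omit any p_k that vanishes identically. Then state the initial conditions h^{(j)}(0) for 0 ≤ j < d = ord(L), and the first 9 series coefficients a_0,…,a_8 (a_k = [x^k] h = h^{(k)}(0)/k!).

f: a_k = 1, 1, 1/2, 1/6, 1/24, 1/120, 1/720, 1/5040, 1/40320, …
g: a_k = 0, 4, 0, -16/3, 0, 64/5, 0, -256/7, 0, …
h₀=f·g: eliminate ⇒ L₀, order ≤ 1·2.
h=h₀': d/dx-closure on L₀ ⇒ L.
L = (-7 - 16·x + 104·x^2 - 64·x^3 + 16·x^4) + (6 + 24·x - 112·x^2 + 96·x^3 - 32·x^4)·Dx + (1 - 8·x + 8·x^2 - 32·x^3 + 16·x^4)·Dx^2  (order 2).
h: a_k = 4, 8, -10, -56/3, 103/2, 215/3, -12763/60, -86894/315, 2903587/3360, …
ICs: h(0) = 4, h′(0) = 8.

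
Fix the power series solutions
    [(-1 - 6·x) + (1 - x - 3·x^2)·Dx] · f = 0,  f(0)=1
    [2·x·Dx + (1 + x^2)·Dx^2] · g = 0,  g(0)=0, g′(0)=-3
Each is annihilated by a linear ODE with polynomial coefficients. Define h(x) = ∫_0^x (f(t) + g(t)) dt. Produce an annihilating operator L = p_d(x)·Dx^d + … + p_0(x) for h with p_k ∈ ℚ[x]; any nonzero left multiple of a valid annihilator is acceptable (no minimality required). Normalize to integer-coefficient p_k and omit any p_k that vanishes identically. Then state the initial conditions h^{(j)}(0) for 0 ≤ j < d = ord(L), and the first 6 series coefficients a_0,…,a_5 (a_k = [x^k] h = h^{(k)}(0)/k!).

f: a_k = 1, 1, 4, 7, 19, 40, …
g: a_k = 0, -3, 0, 1, 0, -3/5, …
Weyl lclm of L_f,L_g ⇒ L₀ (ord ≤ 3).
Integrate: L := L₀·Dx.
L = (-8 + 32·x + 300·x^2 + 504·x^3 + 1134·x^4 + 162·x^6)·Dx^2 + (22 + 148·x + 184·x^2 + 576·x^3 + 441·x^4 + 918·x^5 + 27·x^6 + 162·x^7)·Dx^3 + (-4 - 6·x - 18·x^2 + 60·x^3 + 85·x^4 + 75·x^5 + 126·x^6 + 9·x^7 + 27·x^8)·Dx^4  (order 4).
h: a_k = 0, 1, -1, 4/3, 2, 19/5, …
ICs: h(0) = 0, h′(0) = 1, h′′(0) = -2, h′′′(0) = 8.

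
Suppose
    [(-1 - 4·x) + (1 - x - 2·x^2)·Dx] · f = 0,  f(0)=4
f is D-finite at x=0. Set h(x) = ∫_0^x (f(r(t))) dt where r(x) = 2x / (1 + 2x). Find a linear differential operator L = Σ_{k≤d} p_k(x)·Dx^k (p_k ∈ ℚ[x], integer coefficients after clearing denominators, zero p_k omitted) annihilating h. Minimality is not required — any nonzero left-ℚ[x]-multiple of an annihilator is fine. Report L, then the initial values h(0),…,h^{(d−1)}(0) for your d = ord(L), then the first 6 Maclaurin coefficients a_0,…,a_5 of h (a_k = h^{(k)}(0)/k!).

L = (2 + 20·x)·Dx + (-1 - 4·x + 4·x^2 + 16·x^3)·Dx^2  (order 2).
h: a_k = 0, 4, 4, 32/3, 0, 256/5, …
ICs: h(0) = 0, h′(0) = 4.

f: a_k = 4, 4, 12, 20, 44, 84, …
L₀ from L_f via x↦r, Dx↦r'^{-1}Dx.
∫: right-multiply L₀ by Dx.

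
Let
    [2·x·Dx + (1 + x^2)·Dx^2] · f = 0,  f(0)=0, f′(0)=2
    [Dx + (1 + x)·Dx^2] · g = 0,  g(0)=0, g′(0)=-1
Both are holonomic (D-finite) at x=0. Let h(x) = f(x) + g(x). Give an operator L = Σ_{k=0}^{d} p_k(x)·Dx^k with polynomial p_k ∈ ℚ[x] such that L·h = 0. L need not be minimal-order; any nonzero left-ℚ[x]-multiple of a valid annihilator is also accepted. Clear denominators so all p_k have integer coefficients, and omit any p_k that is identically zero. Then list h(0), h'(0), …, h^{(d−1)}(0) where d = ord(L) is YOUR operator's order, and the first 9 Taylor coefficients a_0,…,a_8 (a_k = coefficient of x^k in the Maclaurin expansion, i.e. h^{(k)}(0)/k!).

f: a_k = 0, 2, 0, -2/3, 0, 2/5, 0, -2/7, 0, …
g: a_k = 0, -1, 1/2, -1/3, 1/4, -1/5, 1/6, -1/7, 1/8, …
h₀=f+g: left-lcm gives L₀, ord ≤ 4.
L = (-2 - 6·x + 6·x^2 + 2·x^3)·Dx + (-4 - 4·x + 12·x^3 + 4·x^4)·Dx^2 + (-1 + x + 2·x^2 + 2·x^3 + 3·x^4 + x^5)·Dx^3  (order 3).
h: a_k = 0, 1, 1/2, -1, 1/4, 1/5, 1/6, -3/7, 1/8, …
ICs: h(0) = 0, h′(0) = 1, h′′(0) = 1.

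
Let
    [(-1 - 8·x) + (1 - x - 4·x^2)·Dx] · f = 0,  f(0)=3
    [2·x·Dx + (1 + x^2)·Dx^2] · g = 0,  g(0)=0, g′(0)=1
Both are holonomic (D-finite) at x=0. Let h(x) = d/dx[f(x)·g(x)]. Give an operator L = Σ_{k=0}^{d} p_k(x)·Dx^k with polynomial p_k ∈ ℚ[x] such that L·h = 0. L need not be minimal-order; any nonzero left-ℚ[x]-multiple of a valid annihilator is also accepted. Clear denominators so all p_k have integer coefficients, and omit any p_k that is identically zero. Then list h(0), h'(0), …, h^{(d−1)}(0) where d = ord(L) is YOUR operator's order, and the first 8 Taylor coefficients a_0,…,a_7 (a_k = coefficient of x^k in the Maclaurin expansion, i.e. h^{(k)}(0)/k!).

L = (86 + 318·x^2 + 96·x^3 + 576·x^4) + (13 + 106·x + 57·x^2 + 334·x^3 + 96·x^4 + 384·x^5)·Dx + (-4 + 3·x + x^2 + 19·x^3 + 53·x^4 + 16·x^5 + 48·x^6)·Dx^2  (order 2).
h: a_k = 3, 6, 42, 104, 413, 5598/5, 3616, 353632/35, …
ICs: h(0) = 3, h′(0) = 6.

f: a_k = 3, 3, 15, 27, 87, 195, 543, 1323, …
g: a_k = 0, 1, 0, -1/3, 0, 1/5, 0, -1/7, …
L₀ := L_f ⊗_s L_g (sym. prod.), ord ≤ 2.
h₀' ⇒ L via d/dx closure of L₀.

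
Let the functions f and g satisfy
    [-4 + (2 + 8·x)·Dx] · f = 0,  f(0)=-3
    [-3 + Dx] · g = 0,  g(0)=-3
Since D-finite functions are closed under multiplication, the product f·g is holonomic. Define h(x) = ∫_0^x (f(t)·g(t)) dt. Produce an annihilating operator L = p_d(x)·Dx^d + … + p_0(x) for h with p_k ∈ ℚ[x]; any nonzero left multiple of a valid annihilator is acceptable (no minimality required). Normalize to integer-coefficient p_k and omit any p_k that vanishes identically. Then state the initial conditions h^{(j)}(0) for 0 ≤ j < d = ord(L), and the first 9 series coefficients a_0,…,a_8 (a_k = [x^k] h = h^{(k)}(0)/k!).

L = (-5 - 12·x)·Dx + (1 + 4·x)·Dx^2  (order 2).
h: a_k = 0, 9, 45/2, 51/2, 207/8, 387/40, 1893/80, -4131/112, 528741/4480, …
ICs: h(0) = 0, h′(0) = 9.

f: a_k = -3, -6, 6, -12, 30, -84, 252, -792, 2574, …
g: a_k = -3, -9, -27/2, -27/2, -81/8, -243/40, -243/80, -729/560, -2187/4480, …
Product ⇒ symmetric product L₀, ord ≤ 1.
h=∫₀ˣh₀: take L = L₀·Dx.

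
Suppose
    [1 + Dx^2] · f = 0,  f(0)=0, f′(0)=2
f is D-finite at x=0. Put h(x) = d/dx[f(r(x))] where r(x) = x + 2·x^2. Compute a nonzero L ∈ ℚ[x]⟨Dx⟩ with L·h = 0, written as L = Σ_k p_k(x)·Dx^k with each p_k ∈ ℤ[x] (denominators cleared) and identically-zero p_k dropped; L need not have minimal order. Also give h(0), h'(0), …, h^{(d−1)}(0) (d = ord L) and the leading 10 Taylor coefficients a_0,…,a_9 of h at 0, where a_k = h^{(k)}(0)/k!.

L = (49 + 16·x + 96·x^2 + 256·x^3 + 256·x^4) + (-12 - 48·x)·Dx + (1 + 8·x + 16·x^2)·Dx^2  (order 2).
h: a_k = 2, 8, -1, -8, -239/12, -15, 1679/360, 478/45, 235873/20160, 473/112, …
ICs: h(0) = 2, h′(0) = 8.

f: a_k = 0, 2, 0, -1/3, 0, 1/60, 0, -1/2520, 0, 1/181440, …
Change of var in L_f (x↦r) gives L₀.
h₀' ⇒ L via d/dx closure of L₀.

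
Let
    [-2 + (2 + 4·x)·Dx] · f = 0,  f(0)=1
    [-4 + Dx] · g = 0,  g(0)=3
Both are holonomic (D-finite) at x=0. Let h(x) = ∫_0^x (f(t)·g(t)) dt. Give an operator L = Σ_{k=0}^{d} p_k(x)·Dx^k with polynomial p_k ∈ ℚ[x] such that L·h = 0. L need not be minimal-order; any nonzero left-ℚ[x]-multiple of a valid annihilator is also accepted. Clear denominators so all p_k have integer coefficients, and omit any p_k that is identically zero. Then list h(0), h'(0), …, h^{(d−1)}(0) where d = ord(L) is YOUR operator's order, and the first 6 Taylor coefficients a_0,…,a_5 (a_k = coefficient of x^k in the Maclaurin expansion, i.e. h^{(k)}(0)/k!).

f: a_k = 1, 1, -1/2, 1/2, -5/8, 7/8, …
g: a_k = 3, 12, 24, 32, 32, 128/5, …
L₀ := L_f ⊗_s L_g (sym. prod.), ord ≤ 1.
∫: right-multiply L₀ by Dx.
L = (-5 - 8·x)·Dx + (1 + 2·x)·Dx^2  (order 2).
h: a_k = 0, 3, 15/2, 23/2, 103/8, 449/40, …
ICs: h(0) = 0, h′(0) = 3.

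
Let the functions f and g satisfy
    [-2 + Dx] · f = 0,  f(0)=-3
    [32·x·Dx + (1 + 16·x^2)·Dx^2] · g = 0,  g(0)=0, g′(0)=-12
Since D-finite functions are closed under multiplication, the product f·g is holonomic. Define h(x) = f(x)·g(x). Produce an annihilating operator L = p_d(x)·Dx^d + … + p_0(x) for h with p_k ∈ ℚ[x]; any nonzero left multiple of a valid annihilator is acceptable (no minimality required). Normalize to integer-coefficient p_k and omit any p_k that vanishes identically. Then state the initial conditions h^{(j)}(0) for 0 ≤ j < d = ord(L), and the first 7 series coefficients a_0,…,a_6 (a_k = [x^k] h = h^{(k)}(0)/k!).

f: a_k = -3, -6, -6, -4, -2, -4/5, -4/15, …
g: a_k = 0, -12, 0, 64, 0, -3072/5, 0, …
h₀=f·g: eliminate ⇒ L₀, order ≤ 1·2.
L = (4 - 64·x + 64·x^2) + (-4 + 32·x - 64·x^2)·Dx + (1 + 16·x^2)·Dx^2  (order 2).
h: a_k = 0, 36, 72, -120, -336, 7416/5, 3440, …
ICs: h(0) = 0, h′(0) = 36.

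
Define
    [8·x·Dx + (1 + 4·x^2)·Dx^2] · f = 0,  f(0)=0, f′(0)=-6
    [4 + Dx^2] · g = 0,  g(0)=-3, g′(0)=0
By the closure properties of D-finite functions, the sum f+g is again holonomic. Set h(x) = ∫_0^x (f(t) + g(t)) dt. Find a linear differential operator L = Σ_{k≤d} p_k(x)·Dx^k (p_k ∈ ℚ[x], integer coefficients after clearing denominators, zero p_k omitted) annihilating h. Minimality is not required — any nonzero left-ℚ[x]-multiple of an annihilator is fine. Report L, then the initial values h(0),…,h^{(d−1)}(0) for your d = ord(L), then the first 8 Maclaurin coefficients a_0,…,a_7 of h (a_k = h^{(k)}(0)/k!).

L = (-352·x + 1792·x^3 + 512·x^5)·Dx^2 + (-4 + 112·x^2 + 576·x^4 + 256·x^6)·Dx^3 + (-88·x + 448·x^3 + 128·x^5)·Dx^4 + (-1 + 28·x^2 + 144·x^4 + 64·x^6)·Dx^5  (order 5).
h: a_k = 0, -3, -3, 2, 2, -2/5, -16/5, 4/105, …
ICs: h(0) = 0, h′(0) = -3, h′′(0) = -6, h′′′(0) = 12, h′′′′(0) = 48.

f: a_k = 0, -6, 0, 8, 0, -96/5, 0, 384/7, …
g: a_k = -3, 0, 6, 0, -2, 0, 4/15, 0, …
h₀=f+g: left-lcm gives L₀, ord ≤ 4.
h=∫h₀ ⇒ L = L₀·Dx.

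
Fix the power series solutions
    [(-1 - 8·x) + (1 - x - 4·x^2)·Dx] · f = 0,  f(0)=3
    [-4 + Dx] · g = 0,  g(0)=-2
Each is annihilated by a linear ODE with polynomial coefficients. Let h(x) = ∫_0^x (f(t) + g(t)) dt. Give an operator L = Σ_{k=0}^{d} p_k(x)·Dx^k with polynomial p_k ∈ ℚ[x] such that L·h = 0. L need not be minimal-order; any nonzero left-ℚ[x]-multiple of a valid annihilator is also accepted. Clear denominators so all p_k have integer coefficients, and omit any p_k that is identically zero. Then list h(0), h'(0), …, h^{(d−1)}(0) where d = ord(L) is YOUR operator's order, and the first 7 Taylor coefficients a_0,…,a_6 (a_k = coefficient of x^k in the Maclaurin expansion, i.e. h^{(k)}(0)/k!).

L = (-24 + 16·x - 576·x^2 - 512·x^3)·Dx + (-6 + 56·x + 208·x^2 - 128·x^3 - 256·x^4)·Dx^2 + (3 - 15·x - 16·x^2 + 64·x^3 + 64·x^4)·Dx^3  (order 3).
h: a_k = 0, 1, -5/2, -1/3, 17/12, 197/15, 2669/90, …
ICs: h(0) = 0, h′(0) = 1, h′′(0) = -5.

f: a_k = 3, 3, 15, 27, 87, 195, 543, …
g: a_k = -2, -8, -16, -64/3, -64/3, -256/15, -512/45, …
L₀ := lclm(L_f,L_g); ord L₀ ≤ 1+1.
h=∫₀ˣh₀: take L = L₀·Dx.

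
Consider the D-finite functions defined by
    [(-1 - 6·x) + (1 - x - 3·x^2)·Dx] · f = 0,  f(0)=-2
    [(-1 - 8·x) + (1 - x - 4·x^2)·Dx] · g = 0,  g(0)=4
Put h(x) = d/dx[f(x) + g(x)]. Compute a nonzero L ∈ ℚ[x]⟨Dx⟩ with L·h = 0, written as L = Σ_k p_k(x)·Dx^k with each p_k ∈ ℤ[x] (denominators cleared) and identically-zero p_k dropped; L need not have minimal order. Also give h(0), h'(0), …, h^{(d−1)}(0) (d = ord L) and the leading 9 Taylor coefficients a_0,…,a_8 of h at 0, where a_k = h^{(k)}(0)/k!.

L = (-6 - 456·x - 720·x^2 - 2904·x^3 - 6834·x^4 - 15264·x^5 + 5184·x^6) + (6 + 78·x + 246·x^2 + 216·x^3 + 645·x^4 - 6690·x^5 - 8352·x^6 + 3456·x^7)·Dx + (-1 + 2·x - 15·x^2 - 54·x^3 + 328·x^4 + 315·x^5 - 1091·x^6 - 816·x^7 + 432·x^8)·Dx^2  (order 2).
h: a_k = 2, 24, 66, 312, 900, 3180, 9310, 29152, 84582, …
ICs: h(0) = 2, h′(0) = 24.

f: a_k = -2, -2, -8, -14, -38, -80, -194, -434, -1016, …
g: a_k = 4, 4, 20, 36, 116, 260, 724, 1764, 4660, …
h₀=f+g: left-lcm gives L₀, ord ≤ 2.
h₀' ⇒ L via d/dx closure of L₀.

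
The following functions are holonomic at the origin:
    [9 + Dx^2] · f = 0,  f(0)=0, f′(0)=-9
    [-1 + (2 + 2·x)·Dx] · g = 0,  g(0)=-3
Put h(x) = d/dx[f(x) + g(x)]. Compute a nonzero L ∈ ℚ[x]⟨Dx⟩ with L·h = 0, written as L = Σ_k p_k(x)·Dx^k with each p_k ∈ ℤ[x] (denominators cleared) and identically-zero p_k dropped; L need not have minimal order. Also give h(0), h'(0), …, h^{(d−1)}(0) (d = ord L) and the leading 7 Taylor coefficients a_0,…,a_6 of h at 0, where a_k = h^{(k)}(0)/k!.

f: a_k = 0, -9, 0, 27/2, 0, -243/40, 0, …
g: a_k = -3, -3/2, 3/8, -3/16, 15/128, -21/256, 63/1024, …
Weyl lclm of L_f,L_g ⇒ L₀ (ord ≤ 3).
h=h₀': d/dx-closure on L₀ ⇒ L.
L = (-153 - 216·x - 108·x^2) + (-234 - 666·x - 648·x^2 - 216·x^3)·Dx + (-17 - 24·x - 12·x^2)·Dx^2 + (-26 - 74·x - 72·x^2 - 24·x^3)·Dx^3  (order 3).
h: a_k = -21/2, 3/4, 639/16, 15/32, -7881/256, 189/512, 89847/10240, …
ICs: h(0) = -21/2, h′(0) = 3/4, h′′(0) = 639/8.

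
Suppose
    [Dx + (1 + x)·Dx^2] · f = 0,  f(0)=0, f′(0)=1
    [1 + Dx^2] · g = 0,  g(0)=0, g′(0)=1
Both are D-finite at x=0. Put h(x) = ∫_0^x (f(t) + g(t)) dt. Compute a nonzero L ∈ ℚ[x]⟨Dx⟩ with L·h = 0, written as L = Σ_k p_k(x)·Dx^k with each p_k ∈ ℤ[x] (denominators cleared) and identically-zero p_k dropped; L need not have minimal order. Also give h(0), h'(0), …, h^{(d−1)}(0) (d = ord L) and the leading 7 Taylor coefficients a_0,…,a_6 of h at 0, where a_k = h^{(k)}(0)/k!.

f: a_k = 0, 1, -1/2, 1/3, -1/4, 1/5, -1/6, …
g: a_k = 0, 1, 0, -1/6, 0, 1/120, 0, …
Sum ⇒ L₀ = lclm(L_f,L_g) in ℚ(x)⟨Dx⟩.
∫: right-multiply L₀ by Dx.
L = (7 + 2·x + x^2)·Dx^2 + (3 + 5·x + 3·x^2 + x^3)·Dx^3 + (7 + 2·x + x^2)·Dx^4 + (3 + 5·x + 3·x^2 + x^3)·Dx^5  (order 5).
h: a_k = 0, 0, 1, -1/6, 1/24, -1/20, 5/144, …
ICs: h(0) = 0, h′(0) = 0, h′′(0) = 2, h′′′(0) = -1, h′′′′(0) = 1.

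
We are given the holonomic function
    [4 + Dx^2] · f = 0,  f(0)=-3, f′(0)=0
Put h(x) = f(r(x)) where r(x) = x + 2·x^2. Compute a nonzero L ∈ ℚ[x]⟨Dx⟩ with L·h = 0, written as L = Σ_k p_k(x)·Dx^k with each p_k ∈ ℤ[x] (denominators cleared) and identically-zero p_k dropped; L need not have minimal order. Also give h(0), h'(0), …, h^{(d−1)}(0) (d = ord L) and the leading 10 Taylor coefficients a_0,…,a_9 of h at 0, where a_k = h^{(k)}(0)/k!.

f: a_k = -3, 0, 6, 0, -2, 0, 4/15, 0, -2/105, 0, …
f∘r: x↦r, Dx↦Dx/r' in L_f ⇒ L₀.
L = (4 + 48·x + 192·x^2 + 256·x^3) - 4·Dx + (1 + 4·x)·Dx^2  (order 2).
h: a_k = -3, 0, 6, 24, 22, -16, -716/15, -304/5, -1682/105, 4448/105, …
ICs: h(0) = -3, h′(0) = 0.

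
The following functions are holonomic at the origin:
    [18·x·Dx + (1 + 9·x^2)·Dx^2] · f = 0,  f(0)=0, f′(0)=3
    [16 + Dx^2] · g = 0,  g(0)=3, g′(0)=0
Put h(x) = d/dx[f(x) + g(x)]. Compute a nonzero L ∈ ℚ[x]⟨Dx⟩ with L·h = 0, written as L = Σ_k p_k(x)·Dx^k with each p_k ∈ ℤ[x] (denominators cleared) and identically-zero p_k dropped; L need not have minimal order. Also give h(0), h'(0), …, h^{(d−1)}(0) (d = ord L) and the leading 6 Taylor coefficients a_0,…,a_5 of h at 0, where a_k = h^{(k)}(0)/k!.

L = (-13248·x + 181440·x^3 + 186624·x^5) + (-16 + 6048·x^2 + 66096·x^4 + 93312·x^6)·Dx + (-828·x + 11340·x^3 + 11664·x^5)·Dx^2 + (-1 + 378·x^2 + 4131·x^4 + 5832·x^6)·Dx^3  (order 3).
h: a_k = 3, -48, -27, 128, 243, -512/5, …
ICs: h(0) = 3, h′(0) = -48, h′′(0) = -54.

f: a_k = 0, 3, 0, -9, 0, 243/5, …
g: a_k = 3, 0, -24, 0, 32, 0, …
h₀=f+g: left-lcm gives L₀, ord ≤ 4.
Differentiate: ansatz ord ≤ ord L₀ ⇒ L.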